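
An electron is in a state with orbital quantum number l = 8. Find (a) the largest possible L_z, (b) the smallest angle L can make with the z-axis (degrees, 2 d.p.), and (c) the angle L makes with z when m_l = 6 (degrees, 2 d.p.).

L_z,max = 8ℏ; θ_min ≈ 19.47°; θ(m_l=6) ≈ 45.00°

L_z,max = lℏ = 8ℏ.
cos θ_min = 8/√72, so θ_min ≈ 19.47°.
For m_l = 6: cos θ = 6/√72, θ ≈ 45.00°.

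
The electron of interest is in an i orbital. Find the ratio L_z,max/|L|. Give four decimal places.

An i state has l = 6.
|L| = √42 ℏ ≈ 6.4807ℏ, while L_z,max = lℏ = 6ℏ.
L_z,max/|L| = 6/√42 = 0.9258.

L_z,max/|L| = 0.9258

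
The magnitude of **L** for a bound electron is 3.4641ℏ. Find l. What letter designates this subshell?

(|L|/ℏ)² = l(l+1) = 12.
l² + l − 12 = 0 ⇒ l = 3.

l = 3 (f orbital)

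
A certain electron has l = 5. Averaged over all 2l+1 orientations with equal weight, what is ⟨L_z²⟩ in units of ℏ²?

m_l ∈ {-5, -4, -3, -2, -1, 0, 1, 2, 3, 4, 5}.
⟨L_z²⟩ = ℏ²·(Σ m_l²)/(2l+1) = ℏ²·110/11 = 10ℏ².

⟨L_z²⟩ = 10 ℏ²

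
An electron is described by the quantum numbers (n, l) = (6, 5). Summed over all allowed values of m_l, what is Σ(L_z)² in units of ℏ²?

m_l ∈ {-5, -4, -3, -2, -1, 0, 1, 2, 3, 4, 5}.
Σ m_l² = l(l+1)(2l+1)/3 = 5·6·11/3 = 110.

Σ(L_z)² = 110 ℏ²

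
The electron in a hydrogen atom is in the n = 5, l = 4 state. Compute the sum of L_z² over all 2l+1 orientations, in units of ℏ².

The allowed m_l values are -4, -3, -2, -1, 0, 1, 2, 3, 4.
Σ m_l² = 2·(1 + 4 + 9 + 16) = 60.

Σ(L_z)² = 60 ℏ²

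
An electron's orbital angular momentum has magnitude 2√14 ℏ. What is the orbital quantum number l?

l = 7

|L| = ℏ√(l(l+1)), so l(l+1) = 56.
The positive root is l = 7.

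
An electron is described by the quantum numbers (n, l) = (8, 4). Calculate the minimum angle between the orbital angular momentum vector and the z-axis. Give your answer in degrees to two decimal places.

θ_min ≈ 26.57°

|L| = ℏ√(l(l+1)) = 2√5 ℏ.
The smallest angle corresponds to the largest L_z, i.e. m_l = l = 4, giving L_z = 4ℏ.
cos θ_min = 4/√20, so θ_min ≈ 26.57°.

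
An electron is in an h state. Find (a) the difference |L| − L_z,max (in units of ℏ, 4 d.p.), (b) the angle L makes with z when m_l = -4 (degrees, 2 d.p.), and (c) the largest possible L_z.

For an h orbital, l = 5.
|L| − L_z,max = (√30 − 5)ℏ ≈ 0.4772ℏ.
For m_l = -4: cos θ = -4/√30, θ ≈ 136.91°.
L_z,max = lℏ = 5ℏ.

|L|−L_z,max ≈ 0.4772ℏ; θ(m_l=-4) ≈ 136.91°; L_z,max = 5ℏ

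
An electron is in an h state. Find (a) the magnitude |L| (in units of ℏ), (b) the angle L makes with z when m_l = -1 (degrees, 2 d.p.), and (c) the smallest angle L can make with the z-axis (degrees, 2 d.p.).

|L| = √30 ℏ ≈ 5.477ℏ; θ(m_l=-1) ≈ 100.52°; θ_min ≈ 24.09°

For an h orbital, l = 5.
|L| = ℏ√(5·6) = √30 ℏ ≈ 5.477ℏ.
For m_l = -1: cos θ = -1/√30, θ ≈ 100.52°.
cos θ_min = 5/√30, so θ_min ≈ 24.09°.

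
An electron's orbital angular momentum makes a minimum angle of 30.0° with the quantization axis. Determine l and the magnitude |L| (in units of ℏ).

l = 3, |L| = 2√3 ℏ ≈ 3.464ℏ

At minimum angle, m_l = l, so cos θ = l/√(l(l+1)); cos²θ = l/(l+1) = 0.7500.
Thus l = 0.7500/(1 − 0.7500) ≈ 3.
Then |L| = ℏ√(3·4) = 2√3 ℏ.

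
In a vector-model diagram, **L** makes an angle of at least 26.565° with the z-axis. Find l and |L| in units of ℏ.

l = 4, |L| = 2√5 ℏ ≈ 4.472ℏ

cos θ_min = l/√(l(l+1)) = √(l/(l+1)), so l/(l+1) = cos²(26.565°) = 0.8000.
l = cos²θ/sin²θ ≈ 4.
Then |L| = ℏ√(4·5) = 2√5 ℏ.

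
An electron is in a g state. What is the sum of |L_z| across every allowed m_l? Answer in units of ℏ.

Σ|L_z| = 20 ℏ

For a g orbital, l = 4.
m_l runs from −4 to 4, i.e. {-4, -3, -2, -1, 0, 1, 2, 3, 4}.
Σ|m_l| = 2·4(4+1)/2 = 20.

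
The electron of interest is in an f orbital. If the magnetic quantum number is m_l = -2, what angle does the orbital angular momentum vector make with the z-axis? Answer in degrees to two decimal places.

An f state has l = 3.
|L|² = l(l+1)ℏ² = 12ℏ², so |L| = 2√3 ℏ.
L_z = m_l ℏ = −2ℏ.
cos θ = L_z/|L| = -2/√12, so θ ≈ 125.26°.

θ ≈ 125.26°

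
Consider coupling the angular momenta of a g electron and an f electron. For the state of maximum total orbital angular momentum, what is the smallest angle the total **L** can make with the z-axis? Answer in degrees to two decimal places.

L runs from |4 − 3| = 1 to 4 + 3 = 7.
Allowed values: L = 1, 2, 3, 4, 5, 6, 7.
The maximum is L = 7, with |L_tot| = ℏ√(7·8) = 2√14 ℏ.
The minimum angle with z is arccos(7/√56) ≈ 20.70°.

θ_min ≈ 20.70°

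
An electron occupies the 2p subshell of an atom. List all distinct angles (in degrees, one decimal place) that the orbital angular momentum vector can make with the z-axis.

θ ∈ {45.0°, 90.0°, 135.0°}

For 2p, l = 1.
|L| = √(l(l+1)) ℏ = √2 ℏ.
cos θ = m_l/√2 for each m_l ∈ {-1, 0, 1}.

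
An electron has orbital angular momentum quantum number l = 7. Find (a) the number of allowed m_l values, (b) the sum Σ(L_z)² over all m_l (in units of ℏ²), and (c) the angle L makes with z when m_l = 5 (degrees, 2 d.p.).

There are 2l+1 = 15 values of m_l.
Σ m_l² = 280, so Σ(L_z)² = 280 ℏ².
For m_l = 5: cos θ = 5/√56, θ ≈ 48.08°.

15 values; Σ(L_z)² = 280 ℏ²; θ(m_l=5) ≈ 48.08°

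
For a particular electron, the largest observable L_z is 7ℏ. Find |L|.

|L| = 2√14 ℏ ≈ 7.483ℏ

The maximum L_z equals lℏ, giving l = 7.
Then |L| = ℏ√(7·8) = 2√14 ℏ.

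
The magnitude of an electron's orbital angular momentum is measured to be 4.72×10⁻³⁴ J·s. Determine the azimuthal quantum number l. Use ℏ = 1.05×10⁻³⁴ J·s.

l = 4

|L|/ℏ = (4.72×10⁻³⁴)/(1.05×10⁻³⁴) ≈ 4.495.
l(l+1) ≈ 4.495² ≈ 20.21, so l = 4.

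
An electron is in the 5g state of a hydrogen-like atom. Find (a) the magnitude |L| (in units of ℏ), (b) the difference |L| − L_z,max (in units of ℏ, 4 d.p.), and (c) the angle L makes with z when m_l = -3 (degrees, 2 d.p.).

|L| = 2√5 ℏ ≈ 4.472ℏ; |L|−L_z,max ≈ 0.4721ℏ; θ(m_l=-3) ≈ 132.13°

For 5g, l = 4.
|L| = ℏ√(4·5) = 2√5 ℏ ≈ 4.472ℏ.
|L| − L_z,max = (2√5 − 4)ℏ ≈ 0.4721ℏ.
For m_l = -3: cos θ = -3/√20, θ ≈ 132.13°.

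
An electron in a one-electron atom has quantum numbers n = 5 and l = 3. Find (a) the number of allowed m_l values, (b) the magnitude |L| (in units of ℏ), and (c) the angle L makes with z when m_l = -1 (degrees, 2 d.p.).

There are 2l+1 = 7 values of m_l.
|L| = ℏ√(3·4) = 2√3 ℏ ≈ 3.464ℏ.
For m_l = -1: cos θ = -1/√12, θ ≈ 106.78°.

7 values; |L| = 2√3 ℏ ≈ 3.464ℏ; θ(m_l=-1) ≈ 106.78°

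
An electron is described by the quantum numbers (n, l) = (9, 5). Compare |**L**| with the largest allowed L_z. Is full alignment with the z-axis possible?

|L| = √30 ℏ ≈ 5.4772ℏ, while L_z,max = lℏ = 5ℏ.
Since |L| > L_z,max, the vector can never point exactly along z; the closest it comes is θ_min = arccos(5/√30) ≈ 24.1°.

No: L_z,max = 5ℏ < |L| = √30 ℏ ≈ 5.477ℏ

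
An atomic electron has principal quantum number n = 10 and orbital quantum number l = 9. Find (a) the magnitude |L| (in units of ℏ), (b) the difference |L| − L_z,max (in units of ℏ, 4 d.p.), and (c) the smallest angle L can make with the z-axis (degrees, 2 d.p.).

|L| = ℏ√(9·10) = 3√10 ℏ ≈ 9.487ℏ.
|L| − L_z,max = (3√10 − 9)ℏ ≈ 0.4868ℏ.
cos θ_min = 9/√90, so θ_min ≈ 18.43°.

|L| = 3√10 ℏ ≈ 9.487ℏ; |L|−L_z,max ≈ 0.4868ℏ; θ_min ≈ 18.43°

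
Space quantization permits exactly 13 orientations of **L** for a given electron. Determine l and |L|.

l = 6, |L| = √42 ℏ ≈ 6.481ℏ

13 = 2l + 1, so l = (13−1)/2 = 6.
|L| = ℏ√(l(l+1)) = ℏ√(6·7) = √42 ℏ.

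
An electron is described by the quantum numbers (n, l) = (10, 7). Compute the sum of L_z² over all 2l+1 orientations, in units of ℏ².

Σ(L_z)² = 280 ℏ²

m_l runs from −7 to 7, i.e. {-7, -6, -5, -4, -3, -2, -1, 0, 1, 2, 3, 4, 5, 6, 7}.
Σ m_l² = l(l+1)(2l+1)/3 = 7·8·15/3 = 280.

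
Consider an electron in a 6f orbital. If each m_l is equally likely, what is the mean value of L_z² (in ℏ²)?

For 6f, l = 3.
The allowed m_l values are -3, -2, -1, 0, 1, 2, 3.
⟨L_z²⟩ = ℏ²·(Σ m_l²)/(2l+1) = ℏ²·28/7 = 4ℏ².

⟨L_z²⟩ = 4 ℏ²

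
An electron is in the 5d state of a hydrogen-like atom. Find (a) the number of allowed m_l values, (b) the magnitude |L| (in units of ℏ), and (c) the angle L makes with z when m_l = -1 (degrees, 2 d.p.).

For 5d, l = 2.
There are 2l+1 = 5 values of m_l.
|L| = ℏ√(2·3) = √6 ℏ ≈ 2.449ℏ.
For m_l = -1: cos θ = -1/√6, θ ≈ 114.09°.

5 values; |L| = √6 ℏ ≈ 2.449ℏ; θ(m_l=-1) ≈ 114.09°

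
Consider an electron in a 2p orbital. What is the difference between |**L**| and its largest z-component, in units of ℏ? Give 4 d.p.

The 2p subshell has l = 1.
|L| = √2 ℏ ≈ 1.4142ℏ, while L_z,max = lℏ = 1ℏ.
The difference is (√2 − 1)ℏ ≈ 0.4142ℏ.

|L| − L_z,max ≈ 0.4142ℏ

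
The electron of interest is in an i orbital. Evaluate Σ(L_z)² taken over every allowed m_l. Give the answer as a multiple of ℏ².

The letter i corresponds to l = 6.
m_l ∈ {-6, -5, -4, -3, -2, -1, 0, 1, 2, 3, 4, 5, 6}.
Σ m_l² = l(l+1)(2l+1)/3 = 6·7·13/3 = 182.

Σ(L_z)² = 182 ℏ²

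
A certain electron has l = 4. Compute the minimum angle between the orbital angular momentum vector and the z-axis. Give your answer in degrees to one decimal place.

|L|² = l(l+1)ℏ² = 20ℏ², so |L| = 2√5 ℏ.
The smallest angle corresponds to the largest L_z, i.e. m_l = l = 4, giving L_z = 4ℏ.
cos θ_min = 4/√20, so θ_min ≈ 26.6°.

θ_min ≈ 26.6°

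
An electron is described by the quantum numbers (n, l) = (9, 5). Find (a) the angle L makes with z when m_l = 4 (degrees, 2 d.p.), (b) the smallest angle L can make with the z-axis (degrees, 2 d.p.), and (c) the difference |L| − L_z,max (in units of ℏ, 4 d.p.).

θ(m_l=4) ≈ 43.09°; θ_min ≈ 24.09°; |L|−L_z,max ≈ 0.4772ℏ

For m_l = 4: cos θ = 4/√30, θ ≈ 43.09°.
cos θ_min = 5/√30, so θ_min ≈ 24.09°.
|L| − L_z,max = (√30 − 5)ℏ ≈ 0.4772ℏ.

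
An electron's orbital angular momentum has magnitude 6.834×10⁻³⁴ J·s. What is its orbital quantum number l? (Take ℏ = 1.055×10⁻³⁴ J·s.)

|L|/ℏ = (6.834×10⁻³⁴)/(1.055×10⁻³⁴) ≈ 6.478.
Set l(l+1) = 41.96; the integer solution is l = 6.

l = 6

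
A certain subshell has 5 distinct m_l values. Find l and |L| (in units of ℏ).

Since there are 2l+1 = 5 values of m_l, l = 2.
Then |L| = √(l(l+1)) ℏ = √6 ℏ.

l = 2, |L| = √6 ℏ ≈ 2.449ℏ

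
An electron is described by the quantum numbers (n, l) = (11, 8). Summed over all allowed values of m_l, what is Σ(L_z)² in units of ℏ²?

Σ(L_z)² = 408 ℏ²

m_l runs from −8 to 8, i.e. {-8, -7, -6, -5, -4, -3, -2, -1, 0, 1, 2, 3, 4, 5, 6, 7, 8}.
Σ m_l² = 2·(1 + 4 + 9 + 16 + 25 + 36 + 49 + 64) = 408.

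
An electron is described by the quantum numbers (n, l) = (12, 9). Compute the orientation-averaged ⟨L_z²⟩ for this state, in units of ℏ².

⟨L_z²⟩ = 30 ℏ²

m_l runs from −9 to 9, i.e. {-9, -8, -7, -6, -5, -4, -3, -2, -1, 0, 1, 2, 3, 4, 5, 6, 7, 8, 9}.
⟨L_z²⟩ = ℏ²·(Σ m_l²)/(2l+1) = ℏ²·570/19 = 30ℏ².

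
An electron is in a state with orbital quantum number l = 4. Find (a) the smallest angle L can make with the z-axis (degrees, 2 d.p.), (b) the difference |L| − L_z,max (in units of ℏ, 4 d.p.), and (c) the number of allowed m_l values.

cos θ_min = 4/√20, so θ_min ≈ 26.57°.
|L| − L_z,max = (2√5 − 4)ℏ ≈ 0.4721ℏ.
There are 2l+1 = 9 values of m_l.

θ_min ≈ 26.57°; |L|−L_z,max ≈ 0.4721ℏ; 9 values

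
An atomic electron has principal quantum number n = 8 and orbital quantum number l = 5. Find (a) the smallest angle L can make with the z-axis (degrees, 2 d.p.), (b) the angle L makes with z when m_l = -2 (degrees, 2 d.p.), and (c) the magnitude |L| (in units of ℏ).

cos θ_min = 5/√30, so θ_min ≈ 24.09°.
For m_l = -2: cos θ = -2/√30, θ ≈ 111.42°.
|L| = ℏ√(5·6) = √30 ℏ ≈ 5.477ℏ.

θ_min ≈ 24.09°; θ(m_l=-2) ≈ 111.42°; |L| = √30 ℏ ≈ 5.477ℏ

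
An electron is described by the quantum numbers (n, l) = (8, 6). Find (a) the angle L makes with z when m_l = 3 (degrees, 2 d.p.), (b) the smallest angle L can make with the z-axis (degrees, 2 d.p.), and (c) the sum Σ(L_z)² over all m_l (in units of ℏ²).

For m_l = 3: cos θ = 3/√42, θ ≈ 62.42°.
cos θ_min = 6/√42, so θ_min ≈ 22.21°.
Σ m_l² = 182, so Σ(L_z)² = 182 ℏ².

θ(m_l=3) ≈ 62.42°; θ_min ≈ 22.21°; Σ(L_z)² = 182 ℏ²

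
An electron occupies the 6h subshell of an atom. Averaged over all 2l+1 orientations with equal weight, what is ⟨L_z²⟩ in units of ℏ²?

For 6h, l = 5.
m_l ∈ {-5, -4, -3, -2, -1, 0, 1, 2, 3, 4, 5}.
⟨L_z²⟩ = ℏ²·l(l+1)/3 = 10ℏ².

⟨L_z²⟩ = 10 ℏ²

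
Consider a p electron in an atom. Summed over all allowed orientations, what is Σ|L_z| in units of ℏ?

Σ|L_z| = 2 ℏ

For a p orbital, l = 1.
m_l ∈ {-1, 0, 1}.
Σ|m_l| = 2(1+2+…+1) = 2.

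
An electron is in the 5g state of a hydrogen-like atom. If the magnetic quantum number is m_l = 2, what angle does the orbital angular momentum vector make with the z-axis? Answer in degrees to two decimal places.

The 5g subshell has l = 4.
|L|² = l(l+1)ℏ² = 20ℏ², so |L| = 2√5 ℏ.
L_z = m_l ℏ = 2ℏ.
cos θ = L_z/|L| = 2/√20, so θ ≈ 63.43°.

θ ≈ 63.43°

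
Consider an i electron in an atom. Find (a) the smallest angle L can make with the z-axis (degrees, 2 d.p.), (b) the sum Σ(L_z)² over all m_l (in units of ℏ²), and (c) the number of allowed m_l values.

θ_min ≈ 22.21°; Σ(L_z)² = 182 ℏ²; 13 values

For an i orbital, l = 6.
cos θ_min = 6/√42, so θ_min ≈ 22.21°.
Σ m_l² = 182, so Σ(L_z)² = 182 ℏ².
There are 2l+1 = 13 values of m_l.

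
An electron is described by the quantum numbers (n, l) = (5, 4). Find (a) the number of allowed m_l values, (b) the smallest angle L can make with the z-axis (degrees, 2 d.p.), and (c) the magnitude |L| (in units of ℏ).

There are 2l+1 = 9 values of m_l.
cos θ_min = 4/√20, so θ_min ≈ 26.57°.
|L| = ℏ√(4·5) = 2√5 ℏ ≈ 4.472ℏ.

9 values; θ_min ≈ 26.57°; |L| = 2√5 ℏ ≈ 4.472ℏ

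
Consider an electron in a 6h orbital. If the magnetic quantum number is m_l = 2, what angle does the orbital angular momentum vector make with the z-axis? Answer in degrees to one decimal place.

θ ≈ 68.6°

The 6h subshell has l = 5.
|L| = ℏ√(l(l+1)) = √30 ℏ.
L_z = m_l ℏ = 2ℏ.
cos θ = L_z/|L| = 2/√30, so θ ≈ 68.6°.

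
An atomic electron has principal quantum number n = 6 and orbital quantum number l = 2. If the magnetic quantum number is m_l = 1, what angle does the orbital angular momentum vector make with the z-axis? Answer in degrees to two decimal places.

θ ≈ 65.91°

|L|² = l(l+1)ℏ² = 6ℏ², so |L| = √6 ℏ.
L_z = m_l ℏ = 1ℏ.
cos θ = L_z/|L| = 1/√6, so θ ≈ 65.91°.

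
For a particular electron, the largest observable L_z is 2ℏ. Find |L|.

|L| = √6 ℏ ≈ 2.449ℏ

L_z,max = lℏ, so l = 2.
Then |L| = ℏ√(2·3) = √6 ℏ.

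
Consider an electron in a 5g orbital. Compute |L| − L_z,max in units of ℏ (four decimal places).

|L| − L_z,max ≈ 0.4721ℏ

The 5g subshell has l = 4.
|L| = 2√5 ℏ ≈ 4.4721ℏ, while L_z,max = lℏ = 4ℏ.
The difference is (2√5 − 4)ℏ ≈ 0.4721ℏ.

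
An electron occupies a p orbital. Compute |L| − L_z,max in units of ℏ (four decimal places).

|L| − L_z,max ≈ 0.4142ℏ

A p state has l = 1.
|L| = √2 ℏ ≈ 1.4142ℏ, while L_z,max = lℏ = 1ℏ.
The difference is (√2 − 1)ℏ ≈ 0.4142ℏ.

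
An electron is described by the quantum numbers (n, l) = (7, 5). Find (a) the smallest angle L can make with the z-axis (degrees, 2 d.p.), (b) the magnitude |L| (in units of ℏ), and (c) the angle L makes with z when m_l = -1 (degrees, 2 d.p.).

θ_min ≈ 24.09°; |L| = √30 ℏ ≈ 5.477ℏ; θ(m_l=-1) ≈ 100.52°

cos θ_min = 5/√30, so θ_min ≈ 24.09°.
|L| = ℏ√(5·6) = √30 ℏ ≈ 5.477ℏ.
For m_l = -1: cos θ = -1/√30, θ ≈ 100.52°.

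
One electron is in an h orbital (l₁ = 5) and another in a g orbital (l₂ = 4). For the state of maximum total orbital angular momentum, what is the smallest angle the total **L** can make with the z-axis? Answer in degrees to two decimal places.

Angular momentum addition gives L = |l₁ − l₂|, …, l₁ + l₂.
L ∈ {1, 2, 3, 4, 5, 6, 7, 8, 9}.
The maximum is L = 9, with |L_tot| = ℏ√(9·10) = 3√10 ℏ.
The minimum angle with z is arccos(9/√90) ≈ 18.43°.

θ_min ≈ 18.43°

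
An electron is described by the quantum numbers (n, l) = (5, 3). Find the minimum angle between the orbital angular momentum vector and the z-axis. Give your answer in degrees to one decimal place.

|L| = √(l(l+1)) ℏ = 2√3 ℏ.
The smallest angle corresponds to the largest L_z, i.e. m_l = l = 3, giving L_z = 3ℏ.
cos θ_min = 3/√12, so θ_min ≈ 30.0°.

θ_min ≈ 30.0°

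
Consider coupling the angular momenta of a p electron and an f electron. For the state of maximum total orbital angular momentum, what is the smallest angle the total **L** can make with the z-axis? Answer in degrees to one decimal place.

θ_min ≈ 26.6°

By the triangle rule, |l₁ − l₂| ≤ L ≤ l₁ + l₂.
L ∈ {2, 3, 4}.
The maximum is L = 4, with |L_tot| = ℏ√(4·5) = 2√5 ℏ.
The minimum angle with z is arccos(4/√20) ≈ 26.6°.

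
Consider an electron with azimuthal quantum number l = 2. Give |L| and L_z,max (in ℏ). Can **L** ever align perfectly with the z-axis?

No: L_z,max = 2ℏ < |L| = √6 ℏ ≈ 2.449ℏ

|L| = √6 ℏ ≈ 2.4495ℏ, while L_z,max = lℏ = 2ℏ.
Since |L| > L_z,max, the vector can never point exactly along z; the closest it comes is θ_min = arccos(2/√6) ≈ 35.3°.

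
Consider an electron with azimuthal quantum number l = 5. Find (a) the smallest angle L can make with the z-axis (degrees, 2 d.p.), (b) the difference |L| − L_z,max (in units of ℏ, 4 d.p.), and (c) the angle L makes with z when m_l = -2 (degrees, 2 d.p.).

cos θ_min = 5/√30, so θ_min ≈ 24.09°.
|L| − L_z,max = (√30 − 5)ℏ ≈ 0.4772ℏ.
For m_l = -2: cos θ = -2/√30, θ ≈ 111.42°.

θ_min ≈ 24.09°; |L|−L_z,max ≈ 0.4772ℏ; θ(m_l=-2) ≈ 111.42°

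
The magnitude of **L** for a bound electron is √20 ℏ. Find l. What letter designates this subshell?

(|L|/ℏ)² = l(l+1) = 20.
l² + l − 20 = 0 ⇒ l = 4.

l = 4 (g orbital)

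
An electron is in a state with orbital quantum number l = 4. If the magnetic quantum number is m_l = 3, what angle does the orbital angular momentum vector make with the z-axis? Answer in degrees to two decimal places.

θ ≈ 47.87°

|L| = √(l(l+1)) ℏ = 2√5 ℏ.
L_z = m_l ℏ = 3ℏ.
cos θ = L_z/|L| = 3/√20, so θ ≈ 47.87°.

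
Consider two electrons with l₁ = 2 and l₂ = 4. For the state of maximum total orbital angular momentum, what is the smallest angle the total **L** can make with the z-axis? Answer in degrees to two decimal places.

θ_min ≈ 22.21°

Angular momentum addition gives L = |l₁ − l₂|, …, l₁ + l₂.
L ∈ {2, 3, 4, 5, 6}.
The maximum is L = 6, with |L_tot| = ℏ√(6·7) = √42 ℏ.
The minimum angle with z is arccos(6/√42) ≈ 22.21°.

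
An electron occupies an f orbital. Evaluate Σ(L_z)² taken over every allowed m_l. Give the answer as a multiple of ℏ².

Σ(L_z)² = 28 ℏ²

The letter f corresponds to l = 3.
m_l ∈ {-3, -2, -1, 0, 1, 2, 3}.
Σ m_l² = 2·(1 + 4 + 9) = 28.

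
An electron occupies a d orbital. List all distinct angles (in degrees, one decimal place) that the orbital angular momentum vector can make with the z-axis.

θ ∈ {35.3°, 65.9°, 90.0°, 114.1°, 144.7°}

A d state has l = 2.
|L|² = l(l+1)ℏ² = 6ℏ², so |L| = √6 ℏ.
cos θ = m_l/√6 for each m_l ∈ {-2, -1, 0, 1, 2}.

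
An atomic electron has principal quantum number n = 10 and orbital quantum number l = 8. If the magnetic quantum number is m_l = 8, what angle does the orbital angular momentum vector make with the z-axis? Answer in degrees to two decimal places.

|L| = √(l(l+1)) ℏ = 6√2 ℏ.
L_z = m_l ℏ = 8ℏ.
cos θ = L_z/|L| = 8/√72, so θ ≈ 19.47°.

θ ≈ 19.47°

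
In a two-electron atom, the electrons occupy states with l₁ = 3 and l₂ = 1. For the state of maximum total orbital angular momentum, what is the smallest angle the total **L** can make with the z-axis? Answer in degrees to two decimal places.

L runs from |3 − 1| = 2 to 3 + 1 = 4.
Allowed values: L = 2, 3, 4.
The maximum is L = 4, with |L_tot| = ℏ√(4·5) = 2√5 ℏ.
The minimum angle with z is arccos(4/√20) ≈ 26.57°.

θ_min ≈ 26.57°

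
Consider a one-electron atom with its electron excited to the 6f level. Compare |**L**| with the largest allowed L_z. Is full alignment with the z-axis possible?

No: L_z,max = 3ℏ < |L| = 2√3 ℏ ≈ 3.464ℏ

The 6f level has l = 3.
|L| = 2√3 ℏ ≈ 3.4641ℏ, while L_z,max = lℏ = 3ℏ.
Since |L| > L_z,max, the vector can never point exactly along z; the closest it comes is θ_min = arccos(3/√12) ≈ 30.0°.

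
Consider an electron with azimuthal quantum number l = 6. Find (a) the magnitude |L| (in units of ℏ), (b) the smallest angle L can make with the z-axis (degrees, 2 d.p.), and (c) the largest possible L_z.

|L| = ℏ√(6·7) = √42 ℏ ≈ 6.481ℏ.
cos θ_min = 6/√42, so θ_min ≈ 22.21°.
L_z,max = lℏ = 6ℏ.

|L| = √42 ℏ ≈ 6.481ℏ; θ_min ≈ 22.21°; L_z,max = 6ℏ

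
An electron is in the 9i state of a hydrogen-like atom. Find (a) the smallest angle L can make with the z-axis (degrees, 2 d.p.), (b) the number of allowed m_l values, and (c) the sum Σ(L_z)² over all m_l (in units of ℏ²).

θ_min ≈ 22.21°; 13 values; Σ(L_z)² = 182 ℏ²

For 9i, l = 6.
cos θ_min = 6/√42, so θ_min ≈ 22.21°.
There are 2l+1 = 13 values of m_l.
Σ m_l² = 182, so Σ(L_z)² = 182 ℏ².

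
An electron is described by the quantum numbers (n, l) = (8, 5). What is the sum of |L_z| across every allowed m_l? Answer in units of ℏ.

m_l runs from −5 to 5, i.e. {-5, -4, -3, -2, -1, 0, 1, 2, 3, 4, 5}.
Σ|m_l| = l(l+1) = 30.

Σ|L_z| = 30 ℏ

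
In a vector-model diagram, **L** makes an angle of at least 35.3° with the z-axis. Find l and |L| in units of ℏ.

l = 2, |L| = √6 ℏ ≈ 2.449ℏ

At minimum angle, m_l = l, so cos θ = l/√(l(l+1)); cos²θ = l/(l+1) = 0.6661.
l = cos²θ/sin²θ ≈ 2.
Then |L| = ℏ√(2·3) = √6 ℏ.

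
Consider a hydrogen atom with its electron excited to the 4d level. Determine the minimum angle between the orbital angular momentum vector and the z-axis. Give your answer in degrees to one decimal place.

The 4d level has l = 2.
|L| = ℏ√(l(l+1)) = √6 ℏ.
The smallest angle corresponds to the largest L_z, i.e. m_l = l = 2, giving L_z = 2ℏ.
cos θ_min = 2/√6, so θ_min ≈ 35.3°.

θ_min ≈ 35.3°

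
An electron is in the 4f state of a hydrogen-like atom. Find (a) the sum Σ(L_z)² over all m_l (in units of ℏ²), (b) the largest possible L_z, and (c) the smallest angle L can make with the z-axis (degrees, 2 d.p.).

Σ(L_z)² = 28 ℏ²; L_z,max = 3ℏ; θ_min ≈ 30.00°

4f means n = 4, l = 3.
Σ m_l² = 28, so Σ(L_z)² = 28 ℏ².
L_z,max = lℏ = 3ℏ.
cos θ_min = 3/√12, so θ_min ≈ 30.00°.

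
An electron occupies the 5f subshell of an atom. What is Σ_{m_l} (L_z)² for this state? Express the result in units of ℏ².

For 5f, l = 3.
The allowed m_l values are -3, -2, -1, 0, 1, 2, 3.
Summing m² from −3 to 3: Σ m_l² = 28.

Σ(L_z)² = 28 ℏ²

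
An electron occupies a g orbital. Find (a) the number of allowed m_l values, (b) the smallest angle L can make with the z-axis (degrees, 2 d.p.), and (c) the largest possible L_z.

A g state has l = 4.
There are 2l+1 = 9 values of m_l.
cos θ_min = 4/√20, so θ_min ≈ 26.57°.
L_z,max = lℏ = 4ℏ.

9 values; θ_min ≈ 26.57°; L_z,max = 4ℏ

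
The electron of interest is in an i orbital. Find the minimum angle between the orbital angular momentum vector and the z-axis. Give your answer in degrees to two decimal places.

The letter i corresponds to l = 6.
|L|² = l(l+1)ℏ² = 42ℏ², so |L| = √42 ℏ.
The smallest angle corresponds to the largest L_z, i.e. m_l = l = 6, giving L_z = 6ℏ.
cos θ_min = 6/√42, so θ_min ≈ 22.21°.

θ_min ≈ 22.21°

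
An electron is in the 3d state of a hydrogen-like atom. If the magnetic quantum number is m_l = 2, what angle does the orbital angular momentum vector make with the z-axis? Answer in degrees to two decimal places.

θ ≈ 35.26°

The 3d subshell has l = 2.
|L| = ℏ√(l(l+1)) = √6 ℏ.
L_z = m_l ℏ = 2ℏ.
cos θ = L_z/|L| = 2/√6, so θ ≈ 35.26°.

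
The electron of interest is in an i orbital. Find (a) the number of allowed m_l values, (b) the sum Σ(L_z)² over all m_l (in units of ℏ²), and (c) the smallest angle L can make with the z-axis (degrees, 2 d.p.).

The letter i corresponds to l = 6.
There are 2l+1 = 13 values of m_l.
Σ m_l² = 182, so Σ(L_z)² = 182 ℏ².
cos θ_min = 6/√42, so θ_min ≈ 22.21°.

13 values; Σ(L_z)² = 182 ℏ²; θ_min ≈ 22.21°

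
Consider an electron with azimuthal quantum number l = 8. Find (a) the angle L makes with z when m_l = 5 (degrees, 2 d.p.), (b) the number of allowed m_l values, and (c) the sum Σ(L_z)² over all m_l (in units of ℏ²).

For m_l = 5: cos θ = 5/√72, θ ≈ 53.90°.
There are 2l+1 = 17 values of m_l.
Σ m_l² = 408, so Σ(L_z)² = 408 ℏ².

θ(m_l=5) ≈ 53.90°; 17 values; Σ(L_z)² = 408 ℏ²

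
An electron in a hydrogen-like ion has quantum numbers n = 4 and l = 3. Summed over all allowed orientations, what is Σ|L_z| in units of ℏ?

m_l runs from −3 to 3, i.e. {-3, -2, -1, 0, 1, 2, 3}.
Σ|m_l| = 2(1+2+…+3) = 12.

Σ|L_z| = 12 ℏ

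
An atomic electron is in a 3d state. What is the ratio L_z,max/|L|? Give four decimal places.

L_z,max/|L| = 0.8165

The 3d subshell has l = 2.
|L| = √6 ℏ ≈ 2.4495ℏ, while L_z,max = lℏ = 2ℏ.
L_z,max/|L| = 2/√6 = 0.8165.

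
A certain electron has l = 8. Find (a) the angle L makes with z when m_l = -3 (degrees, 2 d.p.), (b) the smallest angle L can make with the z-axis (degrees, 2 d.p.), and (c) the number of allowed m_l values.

θ(m_l=-3) ≈ 110.70°; θ_min ≈ 19.47°; 17 values

For m_l = -3: cos θ = -3/√72, θ ≈ 110.70°.
cos θ_min = 8/√72, so θ_min ≈ 19.47°.
There are 2l+1 = 17 values of m_l.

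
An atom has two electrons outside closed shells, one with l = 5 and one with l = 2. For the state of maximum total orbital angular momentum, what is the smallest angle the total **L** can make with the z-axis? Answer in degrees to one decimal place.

L runs from |5 − 2| = 3 to 5 + 2 = 7.
Allowed values: L = 3, 4, 5, 6, 7.
The maximum is L = 7, with |L_tot| = ℏ√(7·8) = 2√14 ℏ.
The minimum angle with z is arccos(7/√56) ≈ 20.7°.

θ_min ≈ 20.7°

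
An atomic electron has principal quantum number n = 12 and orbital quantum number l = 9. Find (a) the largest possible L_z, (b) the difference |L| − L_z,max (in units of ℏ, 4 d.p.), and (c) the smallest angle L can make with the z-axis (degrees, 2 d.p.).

L_z,max = 9ℏ; |L|−L_z,max ≈ 0.4868ℏ; θ_min ≈ 18.43°

L_z,max = lℏ = 9ℏ.
|L| − L_z,max = (3√10 − 9)ℏ ≈ 0.4868ℏ.
cos θ_min = 9/√90, so θ_min ≈ 18.43°.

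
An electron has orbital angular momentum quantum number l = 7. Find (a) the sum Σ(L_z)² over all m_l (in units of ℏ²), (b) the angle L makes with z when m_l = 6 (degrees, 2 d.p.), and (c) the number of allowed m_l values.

Σ(L_z)² = 280 ℏ²; θ(m_l=6) ≈ 36.70°; 15 values

Σ m_l² = 280, so Σ(L_z)² = 280 ℏ².
For m_l = 6: cos θ = 6/√56, θ ≈ 36.70°.
There are 2l+1 = 15 values of m_l.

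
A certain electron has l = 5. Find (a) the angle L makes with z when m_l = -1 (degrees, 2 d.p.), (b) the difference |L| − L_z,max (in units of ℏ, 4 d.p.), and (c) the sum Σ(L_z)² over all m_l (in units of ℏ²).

θ(m_l=-1) ≈ 100.52°; |L|−L_z,max ≈ 0.4772ℏ; Σ(L_z)² = 110 ℏ²

For m_l = -1: cos θ = -1/√30, θ ≈ 100.52°.
|L| − L_z,max = (√30 − 5)ℏ ≈ 0.4772ℏ.
Σ m_l² = 110, so Σ(L_z)² = 110 ℏ².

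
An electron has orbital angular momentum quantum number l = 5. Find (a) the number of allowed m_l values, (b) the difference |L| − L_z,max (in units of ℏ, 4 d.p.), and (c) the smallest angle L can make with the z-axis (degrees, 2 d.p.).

There are 2l+1 = 11 values of m_l.
|L| − L_z,max = (√30 − 5)ℏ ≈ 0.4772ℏ.
cos θ_min = 5/√30, so θ_min ≈ 24.09°.

11 values; |L|−L_z,max ≈ 0.4772ℏ; θ_min ≈ 24.09°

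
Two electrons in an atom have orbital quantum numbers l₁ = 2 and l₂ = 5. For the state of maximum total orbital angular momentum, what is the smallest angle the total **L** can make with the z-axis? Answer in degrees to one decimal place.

By the triangle rule, |l₁ − l₂| ≤ L ≤ l₁ + l₂.
Allowed values: L = 3, 4, 5, 6, 7.
The maximum is L = 7, with |L_tot| = ℏ√(7·8) = 2√14 ℏ.
The minimum angle with z is arccos(7/√56) ≈ 20.7°.

θ_min ≈ 20.7°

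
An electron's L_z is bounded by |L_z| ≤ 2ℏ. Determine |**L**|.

Since max m_l = l, l = 2.
|L| = ℏ√(l(l+1)) = √6 ℏ.

|L| = √6 ℏ ≈ 2.449ℏ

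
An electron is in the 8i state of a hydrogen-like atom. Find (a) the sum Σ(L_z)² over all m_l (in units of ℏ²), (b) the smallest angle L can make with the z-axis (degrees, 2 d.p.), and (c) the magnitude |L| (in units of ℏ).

8i means n = 8, l = 6.
Σ m_l² = 182, so Σ(L_z)² = 182 ℏ².
cos θ_min = 6/√42, so θ_min ≈ 22.21°.
|L| = ℏ√(6·7) = √42 ℏ ≈ 6.481ℏ.

Σ(L_z)² = 182 ℏ²; θ_min ≈ 22.21°; |L| = √42 ℏ ≈ 6.481ℏ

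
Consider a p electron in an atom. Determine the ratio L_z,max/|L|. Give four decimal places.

L_z,max/|L| = 0.7071

For a p orbital, l = 1.
|L| = √2 ℏ ≈ 1.4142ℏ, while L_z,max = lℏ = 1ℏ.
L_z,max/|L| = 1/√2 = 0.7071.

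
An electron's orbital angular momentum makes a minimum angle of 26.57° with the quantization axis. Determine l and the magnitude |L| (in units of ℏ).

cos θ_min = l/√(l(l+1)) = √(l/(l+1)), so l/(l+1) = cos²(26.57°) = 0.7999.
l = cos²θ/sin²θ ≈ 4.
Then |L| = ℏ√(4·5) = 2√5 ℏ.

l = 4, |L| = 2√5 ℏ ≈ 4.472ℏ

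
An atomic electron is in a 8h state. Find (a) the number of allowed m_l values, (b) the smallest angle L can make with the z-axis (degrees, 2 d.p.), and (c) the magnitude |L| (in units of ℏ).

11 values; θ_min ≈ 24.09°; |L| = √30 ℏ ≈ 5.477ℏ

The 8h subshell has l = 5.
There are 2l+1 = 11 values of m_l.
cos θ_min = 5/√30, so θ_min ≈ 24.09°.
|L| = ℏ√(5·6) = √30 ℏ ≈ 5.477ℏ.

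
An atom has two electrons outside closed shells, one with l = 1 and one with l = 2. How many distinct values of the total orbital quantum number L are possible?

By the triangle rule, |l₁ − l₂| ≤ L ≤ l₁ + l₂.
So L can be 1, 2, 3.
That is 3 values.

3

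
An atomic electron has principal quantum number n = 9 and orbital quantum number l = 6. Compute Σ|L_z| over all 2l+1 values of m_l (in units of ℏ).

m_l runs from −6 to 6, i.e. {-6, -5, -4, -3, -2, -1, 0, 1, 2, 3, 4, 5, 6}.
Σ|m_l| = 2(1+2+…+6) = 42.

Σ|L_z| = 42 ℏ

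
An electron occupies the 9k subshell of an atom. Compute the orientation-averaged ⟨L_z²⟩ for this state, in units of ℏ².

For 9k, l = 7.
The allowed m_l values are -7, -6, -5, -4, -3, -2, -1, 0, 1, 2, 3, 4, 5, 6, 7.
Average of L_z² over 15 states: 280/15 ℏ² = 18.67 ℏ².

⟨L_z²⟩ = 18.67 ℏ²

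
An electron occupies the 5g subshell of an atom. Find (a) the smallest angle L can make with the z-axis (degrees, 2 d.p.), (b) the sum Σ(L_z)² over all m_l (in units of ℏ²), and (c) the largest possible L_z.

The 5g subshell has l = 4.
cos θ_min = 4/√20, so θ_min ≈ 26.57°.
Σ m_l² = 60, so Σ(L_z)² = 60 ℏ².
L_z,max = lℏ = 4ℏ.

θ_min ≈ 26.57°; Σ(L_z)² = 60 ℏ²; L_z,max = 4ℏ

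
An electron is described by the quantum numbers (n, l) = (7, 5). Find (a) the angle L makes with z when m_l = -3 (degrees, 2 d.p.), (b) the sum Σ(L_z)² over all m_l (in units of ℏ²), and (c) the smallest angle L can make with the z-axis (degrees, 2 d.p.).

θ(m_l=-3) ≈ 123.21°; Σ(L_z)² = 110 ℏ²; θ_min ≈ 24.09°

For m_l = -3: cos θ = -3/√30, θ ≈ 123.21°.
Σ m_l² = 110, so Σ(L_z)² = 110 ℏ².
cos θ_min = 5/√30, so θ_min ≈ 24.09°.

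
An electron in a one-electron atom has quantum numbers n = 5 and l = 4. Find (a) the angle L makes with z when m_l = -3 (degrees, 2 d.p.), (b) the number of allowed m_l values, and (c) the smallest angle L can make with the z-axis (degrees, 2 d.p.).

θ(m_l=-3) ≈ 132.13°; 9 values; θ_min ≈ 26.57°

For m_l = -3: cos θ = -3/√20, θ ≈ 132.13°.
There are 2l+1 = 9 values of m_l.
cos θ_min = 4/√20, so θ_min ≈ 26.57°.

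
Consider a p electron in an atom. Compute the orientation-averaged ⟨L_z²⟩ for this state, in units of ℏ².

⟨L_z²⟩ = 0.6667 ℏ²

A p state has l = 1.
The allowed m_l values are -1, 0, 1.
⟨L_z²⟩ = ℏ²·l(l+1)/3 = 0.6667ℏ².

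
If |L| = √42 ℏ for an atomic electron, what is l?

l = 6

Since |L|² = l(l+1)ℏ², l(l+1) = 42.
l² + l − 42 = 0 ⇒ l = 6.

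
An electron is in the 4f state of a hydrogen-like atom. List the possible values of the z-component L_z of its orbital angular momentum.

L_z ∈ {−3ℏ, −2ℏ, −ℏ, 0, ℏ, 2ℏ, 3ℏ}

For 4f, l = 3.
L_z = m_l ℏ with m_l ranging from −l to +l in integer steps.
For l = 3: m_l ∈ {-3, -2, -1, 0, 1, 2, 3}.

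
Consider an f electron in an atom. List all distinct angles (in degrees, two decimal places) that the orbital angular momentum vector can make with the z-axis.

An f state has l = 3.
|L|² = l(l+1)ℏ² = 12ℏ², so |L| = 2√3 ℏ.
cos θ = m_l/√12 for each m_l ∈ {-3, -2, -1, 0, 1, 2, 3}.

θ ∈ {30.00°, 54.74°, 73.22°, 90.00°, 106.78°, 125.26°, 150.00°}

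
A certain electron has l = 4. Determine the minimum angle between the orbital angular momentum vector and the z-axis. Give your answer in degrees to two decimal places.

|L| = √(l(l+1)) ℏ = 2√5 ℏ.
The smallest angle corresponds to the largest L_z, i.e. m_l = l = 4, giving L_z = 4ℏ.
cos θ_min = 4/√20, so θ_min ≈ 26.57°.

θ_min ≈ 26.57°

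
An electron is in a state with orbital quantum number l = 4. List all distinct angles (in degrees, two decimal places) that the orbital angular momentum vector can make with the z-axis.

|L|² = l(l+1)ℏ² = 20ℏ², so |L| = 2√5 ℏ.
cos θ = m_l/√20 for each m_l ∈ {-4, -3, -2, -1, 0, 1, 2, 3, 4}.

θ ∈ {26.57°, 47.87°, 63.43°, 77.08°, 90.00°, 102.92°, 116.57°, 132.13°, 153.43°}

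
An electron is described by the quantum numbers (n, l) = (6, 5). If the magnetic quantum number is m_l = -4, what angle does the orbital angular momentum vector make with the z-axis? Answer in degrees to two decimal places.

θ ≈ 136.91°

|L| = ℏ√(l(l+1)) = √30 ℏ.
L_z = m_l ℏ = −4ℏ.
cos θ = L_z/|L| = -4/√30, so θ ≈ 136.91°.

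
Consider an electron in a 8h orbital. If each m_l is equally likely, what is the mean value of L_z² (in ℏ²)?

⟨L_z²⟩ = 10 ℏ²

8h means n = 8, l = 5.
m_l runs from −5 to 5, i.e. {-5, -4, -3, -2, -1, 0, 1, 2, 3, 4, 5}.
⟨L_z²⟩ = ℏ²·l(l+1)/3 = 10ℏ².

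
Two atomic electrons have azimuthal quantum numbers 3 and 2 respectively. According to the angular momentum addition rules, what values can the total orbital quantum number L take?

L runs from |3 − 2| = 1 to 3 + 2 = 5.
So L can be 1, 2, 3, 4, 5.

L = 1, 2, 3, 4, 5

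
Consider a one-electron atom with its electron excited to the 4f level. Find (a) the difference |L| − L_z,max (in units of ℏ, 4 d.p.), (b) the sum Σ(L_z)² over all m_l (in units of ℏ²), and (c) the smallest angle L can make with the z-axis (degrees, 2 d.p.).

The 4f level has l = 3.
|L| − L_z,max = (2√3 − 3)ℏ ≈ 0.4641ℏ.
Σ m_l² = 28, so Σ(L_z)² = 28 ℏ².
cos θ_min = 3/√12, so θ_min ≈ 30.00°.

|L|−L_z,max ≈ 0.4641ℏ; Σ(L_z)² = 28 ℏ²; θ_min ≈ 30.00°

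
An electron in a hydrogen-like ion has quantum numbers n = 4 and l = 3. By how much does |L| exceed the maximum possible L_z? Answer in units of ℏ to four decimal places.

|L| − L_z,max ≈ 0.4641ℏ

|L| = 2√3 ℏ ≈ 3.4641ℏ, while L_z,max = lℏ = 3ℏ.
The difference is (2√3 − 3)ℏ ≈ 0.4641ℏ.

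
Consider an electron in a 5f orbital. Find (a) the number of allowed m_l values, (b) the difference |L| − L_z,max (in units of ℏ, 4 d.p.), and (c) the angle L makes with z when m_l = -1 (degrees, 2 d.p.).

5f means n = 5, l = 3.
There are 2l+1 = 7 values of m_l.
|L| − L_z,max = (2√3 − 3)ℏ ≈ 0.4641ℏ.
For m_l = -1: cos θ = -1/√12, θ ≈ 106.78°.

7 values; |L|−L_z,max ≈ 0.4641ℏ; θ(m_l=-1) ≈ 106.78°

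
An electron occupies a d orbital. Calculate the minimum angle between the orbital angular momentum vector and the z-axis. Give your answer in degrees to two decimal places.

A d state has l = 2.
|L| = ℏ√(l(l+1)) = √6 ℏ.
The smallest angle corresponds to the largest L_z, i.e. m_l = l = 2, giving L_z = 2ℏ.
cos θ_min = 2/√6, so θ_min ≈ 35.26°.

θ_min ≈ 35.26°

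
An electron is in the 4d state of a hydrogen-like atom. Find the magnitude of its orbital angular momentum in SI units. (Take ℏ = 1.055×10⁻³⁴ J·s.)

|L| = 2.584×10⁻³⁴ J·s

For 4d, l = 2.
|L| = ℏ√(l(l+1)) = ℏ√(2·3) = √6 ℏ
Numerically, |L| = 2.449 × (1.055×10⁻³⁴ J·s) = 2.584×10⁻³⁴ J·s.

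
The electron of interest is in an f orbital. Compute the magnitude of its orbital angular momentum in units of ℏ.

For an f orbital, l = 3.
|L| = ℏ√(l(l+1)) = ℏ√(3·4) = 2√3 ℏ

|L| = 2√3 ℏ ≈ 3.464ℏ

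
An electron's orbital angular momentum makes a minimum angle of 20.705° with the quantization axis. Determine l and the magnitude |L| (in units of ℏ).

l = 7, |L| = 2√14 ℏ ≈ 7.483ℏ

cos²θ_min = l/(l+1) = 0.8750.
Thus l = 0.8750/(1 − 0.8750) ≈ 7.
Then |L| = ℏ√(7·8) = 2√14 ℏ.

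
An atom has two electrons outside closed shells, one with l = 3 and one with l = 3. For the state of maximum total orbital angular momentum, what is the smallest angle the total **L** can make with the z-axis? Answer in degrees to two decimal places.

Angular momentum addition gives L = |l₁ − l₂|, …, l₁ + l₂.
L ∈ {0, 1, 2, 3, 4, 5, 6}.
The maximum is L = 6, with |L_tot| = ℏ√(6·7) = √42 ℏ.
The minimum angle with z is arccos(6/√42) ≈ 22.21°.

θ_min ≈ 22.21°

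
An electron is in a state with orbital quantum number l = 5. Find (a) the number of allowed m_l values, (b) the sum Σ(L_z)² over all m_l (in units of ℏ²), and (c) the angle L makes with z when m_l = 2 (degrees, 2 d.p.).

There are 2l+1 = 11 values of m_l.
Σ m_l² = 110, so Σ(L_z)² = 110 ℏ².
For m_l = 2: cos θ = 2/√30, θ ≈ 68.58°.

11 values; Σ(L_z)² = 110 ℏ²; θ(m_l=2) ≈ 68.58°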